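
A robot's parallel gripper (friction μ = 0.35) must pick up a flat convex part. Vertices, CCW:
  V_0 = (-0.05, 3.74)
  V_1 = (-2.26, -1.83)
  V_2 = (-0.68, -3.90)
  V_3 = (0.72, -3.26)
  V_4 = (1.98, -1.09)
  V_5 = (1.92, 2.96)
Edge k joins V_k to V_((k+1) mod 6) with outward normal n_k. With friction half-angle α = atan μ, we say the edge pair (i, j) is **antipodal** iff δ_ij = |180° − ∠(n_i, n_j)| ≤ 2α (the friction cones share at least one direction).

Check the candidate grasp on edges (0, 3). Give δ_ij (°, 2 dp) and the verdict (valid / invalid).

δ = 8.50°, valid

α = atan 0.35 = 19.29°;  2α = 38.58°
edge 0: e_0 = (-2.21, -5.57);  n_0 = (-0.9295, +0.3688)
edge 3: e_3 = (+1.26, +2.17);  n_3 = (+0.8648, -0.5021)
∠(n_0, n_3) = 171.50°
δ = |180° − 171.50°| = 8.50°
8.50° ≤ 2α = 38.58°  →  valid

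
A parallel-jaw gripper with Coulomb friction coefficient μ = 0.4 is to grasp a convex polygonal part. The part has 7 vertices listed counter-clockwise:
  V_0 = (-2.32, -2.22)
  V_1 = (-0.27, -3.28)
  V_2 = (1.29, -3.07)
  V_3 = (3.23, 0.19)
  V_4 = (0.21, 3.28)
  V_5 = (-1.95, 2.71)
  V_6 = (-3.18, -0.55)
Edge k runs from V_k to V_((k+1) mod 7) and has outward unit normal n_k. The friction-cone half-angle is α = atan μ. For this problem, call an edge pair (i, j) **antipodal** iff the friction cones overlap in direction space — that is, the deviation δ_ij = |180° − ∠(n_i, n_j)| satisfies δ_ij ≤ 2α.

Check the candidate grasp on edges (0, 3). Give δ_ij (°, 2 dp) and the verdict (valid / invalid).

α = atan 0.4 = 21.80°;  2α = 43.60°
edge 0: e_0 = (+2.05, -1.06);  n_0 = (-0.4593, -0.8883)
edge 3: e_3 = (-3.02, +3.09);  n_3 = (+0.7152, +0.6990)
∠(n_0, n_3) = 161.69°
δ = |180° − 161.69°| = 18.31°
18.31° ≤ 2α = 43.60°  →  valid

δ = 18.31°, valid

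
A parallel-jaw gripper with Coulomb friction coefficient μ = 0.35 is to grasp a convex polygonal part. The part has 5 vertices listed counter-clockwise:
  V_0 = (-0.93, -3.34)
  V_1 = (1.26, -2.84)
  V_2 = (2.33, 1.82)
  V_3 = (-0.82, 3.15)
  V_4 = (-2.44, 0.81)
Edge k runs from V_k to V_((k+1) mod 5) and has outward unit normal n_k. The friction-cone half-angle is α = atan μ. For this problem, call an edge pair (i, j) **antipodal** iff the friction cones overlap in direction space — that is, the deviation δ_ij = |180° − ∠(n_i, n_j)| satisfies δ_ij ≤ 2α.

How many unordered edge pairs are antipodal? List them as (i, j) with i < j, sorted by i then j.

α = atan 0.35 = 19.29°;  2α = 38.58°
n_0 = (+0.2226, -0.9749)
n_1 = (+0.9746, -0.2238)
n_2 = (+0.3890, +0.9212)
n_3 = (-0.8222, +0.5692)
n_4 = (-0.9397, -0.3419)
  (0,1): δ = 115.79°  ·
  (0,2): δ = 35.75°  ✓
  (0,3): δ = 42.44°  ·
  (0,4): δ = 97.13°  ·
  (1,2): δ = 99.96°  ·
  (1,3): δ = 21.76°  ✓
  (1,4): δ = 32.93°  ✓
  (2,3): δ = 101.80°  ·
  (2,4): δ = 47.12°  ·
  (3,4): δ = 125.31°  ·
antipodal pairs: 3

count = 3; pairs: (0,2), (1,3), (1,4)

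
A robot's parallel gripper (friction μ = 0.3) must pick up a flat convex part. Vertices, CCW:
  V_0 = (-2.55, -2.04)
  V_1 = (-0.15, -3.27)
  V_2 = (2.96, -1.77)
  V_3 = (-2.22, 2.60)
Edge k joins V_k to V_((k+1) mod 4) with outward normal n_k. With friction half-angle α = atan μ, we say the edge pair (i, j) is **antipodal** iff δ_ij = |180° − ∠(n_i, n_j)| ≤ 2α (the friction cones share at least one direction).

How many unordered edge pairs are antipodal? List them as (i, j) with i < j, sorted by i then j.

count = 1; pairs: (0,2)

α = atan 0.3 = 16.70°;  2α = 33.40°
n_0 = (-0.4561, -0.8899)
n_1 = (+0.4344, -0.9007)
n_2 = (+0.6448, +0.7643)
n_3 = (-0.9975, +0.0709)
  (0,1): δ = 127.12°  ·
  (0,2): δ = 13.02°  ✓
  (0,3): δ = 113.07°  ·
  (1,2): δ = 65.90°  ·
  (1,3): δ = 60.18°  ·
  (2,3): δ = 53.92°  ·
antipodal pairs: 1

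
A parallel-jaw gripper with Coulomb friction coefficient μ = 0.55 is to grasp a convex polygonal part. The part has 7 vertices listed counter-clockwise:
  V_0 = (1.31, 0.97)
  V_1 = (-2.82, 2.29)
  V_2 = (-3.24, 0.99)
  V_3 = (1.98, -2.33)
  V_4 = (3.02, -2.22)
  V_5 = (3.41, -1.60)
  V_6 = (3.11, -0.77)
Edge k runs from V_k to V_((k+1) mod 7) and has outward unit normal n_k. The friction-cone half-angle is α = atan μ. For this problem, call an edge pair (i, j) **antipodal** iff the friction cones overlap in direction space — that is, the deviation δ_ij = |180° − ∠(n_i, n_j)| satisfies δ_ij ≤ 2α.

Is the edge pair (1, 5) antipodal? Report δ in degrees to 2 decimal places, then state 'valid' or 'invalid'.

α = atan 0.55 = 28.81°;  2α = 57.62°
edge 1: e_1 = (-0.42, -1.30);  n_1 = (-0.9516, +0.3074)
edge 5: e_5 = (-0.30, +0.83);  n_5 = (+0.9405, +0.3399)
∠(n_1, n_5) = 142.22°
δ = |180° − 142.22°| = 37.78°
37.78° ≤ 2α = 57.62°  →  valid

δ = 37.78°, valid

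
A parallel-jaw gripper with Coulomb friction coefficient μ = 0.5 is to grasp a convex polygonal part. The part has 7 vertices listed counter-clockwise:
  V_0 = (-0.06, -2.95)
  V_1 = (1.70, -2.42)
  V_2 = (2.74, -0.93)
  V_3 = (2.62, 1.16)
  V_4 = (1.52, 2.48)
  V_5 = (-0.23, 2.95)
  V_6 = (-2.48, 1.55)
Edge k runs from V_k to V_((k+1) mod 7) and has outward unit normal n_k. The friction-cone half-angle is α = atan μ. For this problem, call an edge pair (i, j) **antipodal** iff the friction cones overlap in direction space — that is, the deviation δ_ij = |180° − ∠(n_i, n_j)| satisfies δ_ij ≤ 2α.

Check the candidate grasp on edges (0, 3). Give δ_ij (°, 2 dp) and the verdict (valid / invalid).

α = atan 0.5 = 26.57°;  2α = 53.13°
edge 0: e_0 = (+1.76, +0.53);  n_0 = (+0.2883, -0.9575)
edge 3: e_3 = (-1.10, +1.32);  n_3 = (+0.7682, +0.6402)
∠(n_0, n_3) = 113.05°
δ = |180° − 113.05°| = 66.95°
66.95° > 2α = 53.13°  →  invalid

δ = 66.95°, invalid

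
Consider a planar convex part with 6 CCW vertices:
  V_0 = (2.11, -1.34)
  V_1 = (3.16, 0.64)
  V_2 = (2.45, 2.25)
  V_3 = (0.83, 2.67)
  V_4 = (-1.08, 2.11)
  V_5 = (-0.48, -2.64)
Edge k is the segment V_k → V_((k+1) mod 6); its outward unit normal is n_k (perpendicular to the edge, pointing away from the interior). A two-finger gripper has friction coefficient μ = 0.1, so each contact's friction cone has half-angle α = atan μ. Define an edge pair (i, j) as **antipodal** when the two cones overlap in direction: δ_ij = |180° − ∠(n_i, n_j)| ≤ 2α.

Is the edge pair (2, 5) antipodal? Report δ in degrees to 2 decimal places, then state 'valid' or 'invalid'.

α = atan 0.1 = 5.71°;  2α = 11.42°
edge 2: e_2 = (-1.62, +0.42);  n_2 = (+0.2510, +0.9680)
edge 5: e_5 = (+2.59, +1.30);  n_5 = (+0.4486, -0.8937)
∠(n_2, n_5) = 138.81°
δ = |180° − 138.81°| = 41.19°
41.19° > 2α = 11.42°  →  invalid

δ = 41.19°, invalid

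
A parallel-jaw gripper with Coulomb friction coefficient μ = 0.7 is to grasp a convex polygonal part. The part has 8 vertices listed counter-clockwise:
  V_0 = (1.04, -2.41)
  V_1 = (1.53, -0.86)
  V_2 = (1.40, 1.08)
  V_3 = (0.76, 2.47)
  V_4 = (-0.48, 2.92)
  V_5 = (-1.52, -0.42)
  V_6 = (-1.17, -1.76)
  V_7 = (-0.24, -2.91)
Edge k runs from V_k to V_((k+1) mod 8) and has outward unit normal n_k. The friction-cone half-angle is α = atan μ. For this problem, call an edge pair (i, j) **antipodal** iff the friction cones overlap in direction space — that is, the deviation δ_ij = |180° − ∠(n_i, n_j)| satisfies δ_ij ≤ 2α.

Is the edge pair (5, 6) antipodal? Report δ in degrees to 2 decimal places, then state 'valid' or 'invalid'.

α = atan 0.7 = 34.99°;  2α = 69.98°
edge 5: e_5 = (+0.35, -1.34);  n_5 = (-0.9675, -0.2527)
edge 6: e_6 = (+0.93, -1.15);  n_6 = (-0.7776, -0.6288)
∠(n_5, n_6) = 24.32°
δ = |180° − 24.32°| = 155.68°
155.68° > 2α = 69.98°  →  invalid

δ = 155.68°, invalid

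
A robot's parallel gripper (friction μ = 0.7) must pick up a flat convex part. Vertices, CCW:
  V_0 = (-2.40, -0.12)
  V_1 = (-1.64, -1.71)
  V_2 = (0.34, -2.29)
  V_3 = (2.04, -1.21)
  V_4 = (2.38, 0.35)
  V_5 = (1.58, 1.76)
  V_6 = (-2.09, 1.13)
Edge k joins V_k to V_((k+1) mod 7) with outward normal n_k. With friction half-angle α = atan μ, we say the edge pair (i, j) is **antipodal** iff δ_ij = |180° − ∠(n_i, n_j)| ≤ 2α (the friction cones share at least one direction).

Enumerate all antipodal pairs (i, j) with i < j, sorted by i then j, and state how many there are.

α = atan 0.7 = 34.99°;  2α = 69.98°
n_0 = (-0.9022, -0.4313)
n_1 = (-0.2811, -0.9597)
n_2 = (+0.5362, -0.8441)
n_3 = (+0.9771, -0.2129)
n_4 = (+0.8698, +0.4935)
n_5 = (-0.1692, +0.9856)
n_6 = (-0.9706, +0.2407)
  (0,1): δ = 131.87°  ·
  (0,2): δ = 83.12°  ·
  (0,3): δ = 37.84°  ✓
  (0,4): δ = 4.02°  ✓
  (0,5): δ = 74.19°  ·
  (0,6): δ = 140.52°  ·
  (1,2): δ = 131.25°  ·
  (1,3): δ = 85.97°  ·
  (1,4): δ = 44.10°  ✓
  (1,5): δ = 26.07°  ✓
  (1,6): δ = 92.40°  ·
  (2,3): δ = 134.72°  ·
  (2,4): δ = 92.86°  ·
  (2,5): δ = 22.69°  ✓
  (2,6): δ = 43.64°  ✓
  (3,4): δ = 138.14°  ·
  (3,5): δ = 67.96°  ✓
  (3,6): δ = 1.63°  ✓
  (4,5): δ = 109.83°  ·
  (4,6): δ = 43.50°  ✓
  (5,6): δ = 113.67°  ·
antipodal pairs: 9

count = 9; pairs: (0,3), (0,4), (1,4), (1,5), (2,5), (2,6), (3,5), (3,6), (4,6)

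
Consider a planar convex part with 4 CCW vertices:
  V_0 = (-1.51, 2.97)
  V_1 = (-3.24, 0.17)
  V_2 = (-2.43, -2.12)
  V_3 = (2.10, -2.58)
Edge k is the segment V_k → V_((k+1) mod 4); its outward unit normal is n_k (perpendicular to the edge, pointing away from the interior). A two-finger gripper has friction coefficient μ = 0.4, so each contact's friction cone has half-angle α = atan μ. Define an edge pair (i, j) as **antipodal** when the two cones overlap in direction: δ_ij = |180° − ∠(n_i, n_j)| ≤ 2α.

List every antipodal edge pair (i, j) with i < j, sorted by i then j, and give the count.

count = 1; pairs: (1,3)

α = atan 0.4 = 21.80°;  2α = 43.60°
n_0 = (-0.8507, +0.5256)
n_1 = (-0.9428, -0.3335)
n_2 = (-0.1010, -0.9949)
n_3 = (+0.8383, +0.5453)
  (0,1): δ = 128.81°  ·
  (0,2): δ = 64.09°  ·
  (0,3): δ = 64.75°  ·
  (1,2): δ = 115.28°  ·
  (1,3): δ = 13.56°  ✓
  (2,3): δ = 51.16°  ·
antipodal pairs: 1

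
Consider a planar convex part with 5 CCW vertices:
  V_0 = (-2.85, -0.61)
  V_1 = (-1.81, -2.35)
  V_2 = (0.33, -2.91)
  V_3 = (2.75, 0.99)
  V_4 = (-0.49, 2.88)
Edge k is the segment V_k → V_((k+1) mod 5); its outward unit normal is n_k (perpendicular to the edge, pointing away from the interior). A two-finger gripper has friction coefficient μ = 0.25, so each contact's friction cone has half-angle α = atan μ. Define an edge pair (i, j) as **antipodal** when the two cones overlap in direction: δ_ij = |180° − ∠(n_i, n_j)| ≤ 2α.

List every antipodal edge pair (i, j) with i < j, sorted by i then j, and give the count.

count = 2; pairs: (1,3), (2,4)

α = atan 0.25 = 14.04°;  2α = 28.07°
n_0 = (-0.8584, -0.5130)
n_1 = (-0.2532, -0.9674)
n_2 = (+0.8497, -0.5273)
n_3 = (+0.5039, +0.8638)
n_4 = (-0.8284, +0.5602)
  (0,1): δ = 135.53°  ·
  (0,2): δ = 62.69°  ·
  (0,3): δ = 28.88°  ·
  (0,4): δ = 115.07°  ·
  (1,2): δ = 107.16°  ·
  (1,3): δ = 15.59°  ✓
  (1,4): δ = 70.60°  ·
  (2,3): δ = 88.44°  ·
  (2,4): δ = 2.25°  ✓
  (3,4): δ = 93.81°  ·
antipodal pairs: 2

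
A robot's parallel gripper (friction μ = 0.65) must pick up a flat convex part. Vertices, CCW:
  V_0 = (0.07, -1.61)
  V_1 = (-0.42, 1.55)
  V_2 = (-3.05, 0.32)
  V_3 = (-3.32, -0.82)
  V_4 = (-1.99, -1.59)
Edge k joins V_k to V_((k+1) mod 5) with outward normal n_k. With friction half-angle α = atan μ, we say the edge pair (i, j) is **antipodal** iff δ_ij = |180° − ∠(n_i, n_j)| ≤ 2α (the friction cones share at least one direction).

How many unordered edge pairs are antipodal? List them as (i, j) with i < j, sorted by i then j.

count = 4; pairs: (0,2), (0,3), (1,3), (1,4)

α = atan 0.65 = 33.02°;  2α = 66.05°
n_0 = (+0.9882, +0.1532)
n_1 = (-0.4236, +0.9058)
n_2 = (-0.9731, +0.2305)
n_3 = (-0.5010, -0.8654)
n_4 = (-0.0097, -1.0000)
  (0,1): δ = 73.75°  ·
  (0,2): δ = 22.14°  ✓
  (0,3): δ = 51.12°  ✓
  (0,4): δ = 80.63°  ·
  (1,2): δ = 128.39°  ·
  (1,3): δ = 55.13°  ✓
  (1,4): δ = 25.62°  ✓
  (2,3): δ = 106.74°  ·
  (2,4): δ = 77.23°  ·
  (3,4): δ = 150.49°  ·
antipodal pairs: 4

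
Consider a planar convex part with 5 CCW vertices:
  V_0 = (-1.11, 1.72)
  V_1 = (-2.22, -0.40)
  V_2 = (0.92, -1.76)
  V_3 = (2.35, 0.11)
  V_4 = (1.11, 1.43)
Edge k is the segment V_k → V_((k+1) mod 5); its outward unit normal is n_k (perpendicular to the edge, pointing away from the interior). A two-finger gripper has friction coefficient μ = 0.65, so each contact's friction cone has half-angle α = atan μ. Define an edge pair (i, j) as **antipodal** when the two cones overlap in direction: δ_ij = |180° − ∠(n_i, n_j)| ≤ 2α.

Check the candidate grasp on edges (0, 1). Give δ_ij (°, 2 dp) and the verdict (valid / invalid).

δ = 85.78°, invalid

α = atan 0.65 = 33.02°;  2α = 66.05°
edge 0: e_0 = (-1.11, -2.12);  n_0 = (-0.8859, +0.4639)
edge 1: e_1 = (+3.14, -1.36);  n_1 = (-0.3974, -0.9176)
∠(n_0, n_1) = 94.22°
δ = |180° − 94.22°| = 85.78°
85.78° > 2α = 66.05°  →  invalid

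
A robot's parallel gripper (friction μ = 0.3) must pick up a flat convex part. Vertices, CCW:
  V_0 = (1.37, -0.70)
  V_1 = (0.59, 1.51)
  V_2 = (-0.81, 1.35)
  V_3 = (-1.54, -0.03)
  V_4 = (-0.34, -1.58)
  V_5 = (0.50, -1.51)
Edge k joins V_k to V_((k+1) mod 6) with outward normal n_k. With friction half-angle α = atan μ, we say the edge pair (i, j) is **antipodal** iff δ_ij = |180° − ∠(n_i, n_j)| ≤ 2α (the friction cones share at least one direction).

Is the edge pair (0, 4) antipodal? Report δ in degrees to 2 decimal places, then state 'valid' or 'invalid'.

δ = 75.32°, invalid

α = atan 0.3 = 16.70°;  2α = 33.40°
edge 0: e_0 = (-0.78, +2.21);  n_0 = (+0.9430, +0.3328)
edge 4: e_4 = (+0.84, +0.07);  n_4 = (+0.0830, -0.9965)
∠(n_0, n_4) = 104.68°
δ = |180° − 104.68°| = 75.32°
75.32° > 2α = 33.40°  →  invalid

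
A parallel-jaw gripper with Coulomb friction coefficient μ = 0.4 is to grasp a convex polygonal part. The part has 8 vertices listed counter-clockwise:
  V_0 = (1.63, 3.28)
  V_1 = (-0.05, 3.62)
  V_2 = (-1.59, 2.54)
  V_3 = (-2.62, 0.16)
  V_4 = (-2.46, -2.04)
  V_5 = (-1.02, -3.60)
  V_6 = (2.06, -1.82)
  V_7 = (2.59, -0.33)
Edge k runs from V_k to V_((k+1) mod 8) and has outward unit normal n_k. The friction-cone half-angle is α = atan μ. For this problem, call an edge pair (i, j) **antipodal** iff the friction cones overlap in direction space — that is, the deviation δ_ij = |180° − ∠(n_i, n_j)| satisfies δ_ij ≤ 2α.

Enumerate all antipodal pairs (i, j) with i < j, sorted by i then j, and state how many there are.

α = atan 0.4 = 21.80°;  2α = 43.60°
n_0 = (+0.1984, +0.9801)
n_1 = (-0.5742, +0.8187)
n_2 = (-0.9177, +0.3972)
n_3 = (-0.9974, -0.0725)
n_4 = (-0.7348, -0.6783)
n_5 = (+0.5004, -0.8658)
n_6 = (+0.9422, -0.3351)
n_7 = (+0.9664, +0.2570)
  (0,1): δ = 133.52°  ·
  (0,2): δ = 101.96°  ·
  (0,3): δ = 74.40°  ·
  (0,4): δ = 35.85°  ✓
  (0,5): δ = 41.47°  ✓
  (0,6): δ = 81.86°  ·
  (0,7): δ = 116.33°  ·
  (1,2): δ = 148.44°  ·
  (1,3): δ = 120.88°  ·
  (1,4): δ = 82.33°  ·
  (1,5): δ = 5.02°  ✓
  (1,6): δ = 35.38°  ✓
  (1,7): δ = 69.85°  ·
  (2,3): δ = 152.44°  ·
  (2,4): δ = 113.89°  ·
  (2,5): δ = 36.57°  ✓
  (2,6): δ = 3.82°  ✓
  (2,7): δ = 38.29°  ✓
  (3,4): δ = 141.45°  ·
  (3,5): δ = 64.14°  ·
  (3,6): δ = 23.74°  ✓
  (3,7): δ = 10.73°  ✓
  (4,5): δ = 102.68°  ·
  (4,6): δ = 62.29°  ·
  (4,7): δ = 27.82°  ✓
  (5,6): δ = 139.61°  ·
  (5,7): δ = 105.13°  ·
  (6,7): δ = 145.53°  ·
antipodal pairs: 10

count = 10; pairs: (0,4), (0,5), (1,5), (1,6), (2,5), (2,6), (2,7), (3,6), (3,7), (4,7)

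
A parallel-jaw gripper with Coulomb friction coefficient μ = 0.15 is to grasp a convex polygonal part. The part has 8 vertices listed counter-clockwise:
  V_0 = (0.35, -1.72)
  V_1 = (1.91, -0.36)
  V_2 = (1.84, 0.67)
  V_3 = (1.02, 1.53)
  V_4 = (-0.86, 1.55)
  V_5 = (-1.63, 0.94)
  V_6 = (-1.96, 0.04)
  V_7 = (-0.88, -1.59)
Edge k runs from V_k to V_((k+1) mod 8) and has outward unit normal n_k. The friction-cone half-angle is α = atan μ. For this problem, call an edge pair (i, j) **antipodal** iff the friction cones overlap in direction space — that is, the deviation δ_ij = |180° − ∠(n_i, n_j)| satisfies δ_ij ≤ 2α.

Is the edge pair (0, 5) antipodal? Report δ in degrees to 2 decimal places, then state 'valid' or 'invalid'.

δ = 28.78°, invalid

α = atan 0.15 = 8.53°;  2α = 17.06°
edge 0: e_0 = (+1.56, +1.36);  n_0 = (+0.6571, -0.7538)
edge 5: e_5 = (-0.33, -0.90);  n_5 = (-0.9389, +0.3443)
∠(n_0, n_5) = 151.22°
δ = |180° − 151.22°| = 28.78°
28.78° > 2α = 17.06°  →  invalid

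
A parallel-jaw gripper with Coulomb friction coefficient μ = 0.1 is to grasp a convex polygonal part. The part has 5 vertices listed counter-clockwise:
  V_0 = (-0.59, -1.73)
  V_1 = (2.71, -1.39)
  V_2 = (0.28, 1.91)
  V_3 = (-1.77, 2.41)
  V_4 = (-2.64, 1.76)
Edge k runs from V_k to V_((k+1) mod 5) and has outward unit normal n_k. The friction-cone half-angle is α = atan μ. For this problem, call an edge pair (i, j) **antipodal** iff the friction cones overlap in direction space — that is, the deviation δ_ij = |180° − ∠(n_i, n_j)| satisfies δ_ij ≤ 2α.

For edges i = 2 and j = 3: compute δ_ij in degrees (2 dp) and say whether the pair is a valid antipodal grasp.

δ = 129.53°, invalid

α = atan 0.1 = 5.71°;  2α = 11.42°
edge 2: e_2 = (-2.05, +0.50);  n_2 = (+0.2370, +0.9715)
edge 3: e_3 = (-0.87, -0.65);  n_3 = (-0.5985, +0.8011)
∠(n_2, n_3) = 50.47°
δ = |180° − 50.47°| = 129.53°
129.53° > 2α = 11.42°  →  invalid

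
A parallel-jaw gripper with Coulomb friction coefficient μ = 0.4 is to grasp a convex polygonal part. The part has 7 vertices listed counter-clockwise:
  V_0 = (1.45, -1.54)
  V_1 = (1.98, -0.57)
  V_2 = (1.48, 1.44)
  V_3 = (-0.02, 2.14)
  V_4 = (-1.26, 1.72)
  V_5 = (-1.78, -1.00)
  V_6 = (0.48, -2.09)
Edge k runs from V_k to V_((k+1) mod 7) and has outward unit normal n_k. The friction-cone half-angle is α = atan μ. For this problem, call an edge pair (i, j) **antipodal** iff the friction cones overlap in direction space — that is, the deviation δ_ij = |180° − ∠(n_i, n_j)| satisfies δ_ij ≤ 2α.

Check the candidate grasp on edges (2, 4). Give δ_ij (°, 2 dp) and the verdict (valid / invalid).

δ = 75.81°, invalid

α = atan 0.4 = 21.80°;  2α = 43.60°
edge 2: e_2 = (-1.50, +0.70);  n_2 = (+0.4229, +0.9062)
edge 4: e_4 = (-0.52, -2.72);  n_4 = (-0.9822, +0.1878)
∠(n_2, n_4) = 104.19°
δ = |180° − 104.19°| = 75.81°
75.81° > 2α = 43.60°  →  invalid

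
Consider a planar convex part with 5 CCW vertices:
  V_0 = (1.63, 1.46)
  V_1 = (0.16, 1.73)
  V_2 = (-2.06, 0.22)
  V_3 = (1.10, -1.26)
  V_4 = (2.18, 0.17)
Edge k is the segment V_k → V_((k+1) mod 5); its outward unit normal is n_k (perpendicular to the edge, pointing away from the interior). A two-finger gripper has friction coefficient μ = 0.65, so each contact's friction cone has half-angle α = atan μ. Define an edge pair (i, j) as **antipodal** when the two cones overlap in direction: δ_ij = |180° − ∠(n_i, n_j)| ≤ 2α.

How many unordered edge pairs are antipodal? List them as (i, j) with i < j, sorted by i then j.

α = atan 0.65 = 33.02°;  2α = 66.05°
n_0 = (+0.1807, +0.9835)
n_1 = (-0.5624, +0.8269)
n_2 = (-0.4241, -0.9056)
n_3 = (+0.7980, -0.6027)
n_4 = (+0.9199, +0.3922)
  (0,1): δ = 135.37°  ·
  (0,2): δ = 14.69°  ✓
  (0,3): δ = 63.35°  ✓
  (0,4): δ = 123.50°  ·
  (1,2): δ = 59.32°  ✓
  (1,3): δ = 18.72°  ✓
  (1,4): δ = 78.87°  ·
  (2,3): δ = 101.97°  ·
  (2,4): δ = 41.81°  ✓
  (3,4): δ = 119.85°  ·
antipodal pairs: 5

count = 5; pairs: (0,2), (0,3), (1,2), (1,3), (2,4)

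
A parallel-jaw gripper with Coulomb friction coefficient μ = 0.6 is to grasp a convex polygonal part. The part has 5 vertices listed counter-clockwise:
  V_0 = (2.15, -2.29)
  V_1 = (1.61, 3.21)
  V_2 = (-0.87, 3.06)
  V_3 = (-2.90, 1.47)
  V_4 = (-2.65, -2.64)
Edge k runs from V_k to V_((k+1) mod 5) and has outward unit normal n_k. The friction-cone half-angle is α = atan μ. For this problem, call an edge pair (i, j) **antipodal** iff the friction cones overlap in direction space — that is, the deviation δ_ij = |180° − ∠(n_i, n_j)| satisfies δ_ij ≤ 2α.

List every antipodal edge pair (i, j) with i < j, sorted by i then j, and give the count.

α = atan 0.6 = 30.96°;  2α = 61.93°
n_0 = (+0.9952, +0.0977)
n_1 = (-0.0604, +0.9982)
n_2 = (-0.6166, +0.7873)
n_3 = (-0.9982, -0.0607)
n_4 = (+0.0727, -0.9974)
  (0,1): δ = 92.15°  ·
  (0,2): δ = 57.54°  ✓
  (0,3): δ = 2.13°  ✓
  (0,4): δ = 88.56°  ·
  (1,2): δ = 145.39°  ·
  (1,3): δ = 89.98°  ·
  (1,4): δ = 0.71°  ✓
  (2,3): δ = 124.59°  ·
  (2,4): δ = 33.90°  ✓
  (3,4): δ = 89.31°  ·
antipodal pairs: 4

count = 4; pairs: (0,2), (0,3), (1,4), (2,4)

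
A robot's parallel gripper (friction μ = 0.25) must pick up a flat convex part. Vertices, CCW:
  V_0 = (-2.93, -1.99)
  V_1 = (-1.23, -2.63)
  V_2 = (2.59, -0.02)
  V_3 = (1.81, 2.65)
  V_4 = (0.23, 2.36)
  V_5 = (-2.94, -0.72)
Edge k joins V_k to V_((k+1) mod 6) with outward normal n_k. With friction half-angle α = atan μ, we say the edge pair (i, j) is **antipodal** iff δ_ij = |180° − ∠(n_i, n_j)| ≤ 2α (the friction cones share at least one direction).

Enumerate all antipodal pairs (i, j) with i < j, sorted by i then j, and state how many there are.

count = 3; pairs: (1,3), (1,4), (2,5)

α = atan 0.25 = 14.04°;  2α = 28.07°
n_0 = (-0.3523, -0.9359)
n_1 = (+0.5641, -0.8257)
n_2 = (+0.9599, +0.2804)
n_3 = (-0.1805, +0.9836)
n_4 = (-0.6969, +0.7172)
n_5 = (-1.0000, -0.0079)
  (0,1): δ = 125.03°  ·
  (0,2): δ = 53.09°  ·
  (0,3): δ = 31.03°  ·
  (0,4): δ = 64.80°  ·
  (0,5): δ = 111.08°  ·
  (1,2): δ = 108.06°  ·
  (1,3): δ = 23.94°  ✓
  (1,4): δ = 9.83°  ✓
  (1,5): δ = 56.11°  ·
  (2,3): δ = 95.88°  ·
  (2,4): δ = 62.11°  ·
  (2,5): δ = 15.83°  ✓
  (3,4): δ = 146.23°  ·
  (3,5): δ = 99.95°  ·
  (4,5): δ = 133.72°  ·
antipodal pairs: 3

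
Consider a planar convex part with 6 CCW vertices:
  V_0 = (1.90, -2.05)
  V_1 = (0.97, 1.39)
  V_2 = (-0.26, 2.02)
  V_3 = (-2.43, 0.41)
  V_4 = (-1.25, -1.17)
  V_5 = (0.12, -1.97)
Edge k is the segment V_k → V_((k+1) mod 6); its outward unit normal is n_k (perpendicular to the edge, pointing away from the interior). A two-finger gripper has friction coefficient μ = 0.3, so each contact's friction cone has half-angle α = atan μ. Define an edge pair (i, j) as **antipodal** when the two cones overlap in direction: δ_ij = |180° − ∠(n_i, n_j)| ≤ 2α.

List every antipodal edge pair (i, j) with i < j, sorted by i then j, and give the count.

α = atan 0.3 = 16.70°;  2α = 33.40°
n_0 = (+0.9653, +0.2610)
n_1 = (+0.4559, +0.8900)
n_2 = (-0.5958, +0.8031)
n_3 = (-0.8012, -0.5984)
n_4 = (-0.5043, -0.8636)
n_5 = (-0.0449, -0.9990)
  (0,1): δ = 132.25°  ·
  (0,2): δ = 68.56°  ·
  (0,3): δ = 21.63°  ✓
  (0,4): δ = 44.59°  ·
  (0,5): δ = 72.30°  ·
  (1,2): δ = 116.31°  ·
  (1,3): δ = 26.13°  ✓
  (1,4): δ = 3.16°  ✓
  (1,5): δ = 24.55°  ✓
  (2,3): δ = 89.82°  ·
  (2,4): δ = 66.86°  ·
  (2,5): δ = 39.15°  ·
  (3,4): δ = 157.04°  ·
  (3,5): δ = 129.33°  ·
  (4,5): δ = 152.29°  ·
antipodal pairs: 4

count = 4; pairs: (0,3), (1,3), (1,4), (1,5)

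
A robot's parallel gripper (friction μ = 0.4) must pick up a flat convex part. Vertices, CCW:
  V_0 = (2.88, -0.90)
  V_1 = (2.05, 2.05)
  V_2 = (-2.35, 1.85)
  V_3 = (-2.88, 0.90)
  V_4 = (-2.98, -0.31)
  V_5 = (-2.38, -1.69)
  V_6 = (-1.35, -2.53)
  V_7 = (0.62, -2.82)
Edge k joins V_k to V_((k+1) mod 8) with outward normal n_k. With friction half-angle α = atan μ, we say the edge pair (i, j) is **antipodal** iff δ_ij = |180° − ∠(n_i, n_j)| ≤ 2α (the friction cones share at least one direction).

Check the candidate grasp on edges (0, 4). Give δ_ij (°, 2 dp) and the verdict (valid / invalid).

δ = 7.78°, valid

α = atan 0.4 = 21.80°;  2α = 43.60°
edge 0: e_0 = (-0.83, +2.95);  n_0 = (+0.9626, +0.2708)
edge 4: e_4 = (+0.60, -1.38);  n_4 = (-0.9171, -0.3987)
∠(n_0, n_4) = 172.22°
δ = |180° − 172.22°| = 7.78°
7.78° ≤ 2α = 43.60°  →  valid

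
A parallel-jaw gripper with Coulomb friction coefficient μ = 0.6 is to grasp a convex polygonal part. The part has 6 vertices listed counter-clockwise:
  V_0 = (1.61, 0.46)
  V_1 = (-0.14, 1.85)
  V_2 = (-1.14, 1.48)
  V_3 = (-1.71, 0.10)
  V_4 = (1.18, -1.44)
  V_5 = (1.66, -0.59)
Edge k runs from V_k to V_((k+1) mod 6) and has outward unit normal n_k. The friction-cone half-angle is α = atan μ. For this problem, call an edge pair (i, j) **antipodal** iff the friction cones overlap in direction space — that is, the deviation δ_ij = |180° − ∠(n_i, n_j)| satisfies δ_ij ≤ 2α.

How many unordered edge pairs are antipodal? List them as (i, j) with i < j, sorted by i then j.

α = atan 0.6 = 30.96°;  2α = 61.93°
n_0 = (+0.6220, +0.7830)
n_1 = (-0.3470, +0.9379)
n_2 = (-0.9243, +0.3818)
n_3 = (-0.4703, -0.8825)
n_4 = (+0.8708, -0.4917)
n_5 = (+0.9989, +0.0476)
  (0,1): δ = 121.24°  ·
  (0,2): δ = 73.98°  ·
  (0,3): δ = 10.41°  ✓
  (0,4): δ = 99.01°  ·
  (0,5): δ = 131.19°  ·
  (1,2): δ = 132.75°  ·
  (1,3): δ = 48.36°  ✓
  (1,4): δ = 40.24°  ✓
  (1,5): δ = 72.42°  ·
  (2,3): δ = 95.61°  ·
  (2,4): δ = 7.01°  ✓
  (2,5): δ = 25.17°  ✓
  (3,4): δ = 91.40°  ·
  (3,5): δ = 59.22°  ✓
  (4,5): δ = 147.82°  ·
antipodal pairs: 6

count = 6; pairs: (0,3), (1,3), (1,4), (2,4), (2,5), (3,5)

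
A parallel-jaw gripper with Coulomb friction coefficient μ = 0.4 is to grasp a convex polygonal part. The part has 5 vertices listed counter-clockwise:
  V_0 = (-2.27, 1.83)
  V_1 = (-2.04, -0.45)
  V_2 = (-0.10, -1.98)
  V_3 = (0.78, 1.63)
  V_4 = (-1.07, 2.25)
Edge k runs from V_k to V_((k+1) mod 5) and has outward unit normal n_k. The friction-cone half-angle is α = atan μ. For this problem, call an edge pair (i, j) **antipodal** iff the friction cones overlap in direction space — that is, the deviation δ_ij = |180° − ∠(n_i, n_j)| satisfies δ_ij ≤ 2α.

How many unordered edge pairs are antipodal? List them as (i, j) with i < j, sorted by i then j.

α = atan 0.4 = 21.80°;  2α = 43.60°
n_0 = (-0.9950, -0.1004)
n_1 = (-0.6193, -0.7852)
n_2 = (+0.9716, -0.2368)
n_3 = (+0.3178, +0.9482)
n_4 = (-0.3304, +0.9439)
  (0,1): δ = 134.02°  ·
  (0,2): δ = 19.46°  ✓
  (0,3): δ = 65.71°  ·
  (0,4): δ = 103.53°  ·
  (1,2): δ = 65.44°  ·
  (1,3): δ = 19.73°  ✓
  (1,4): δ = 57.55°  ·
  (2,3): δ = 94.83°  ·
  (2,4): δ = 57.01°  ·
  (3,4): δ = 142.18°  ·
antipodal pairs: 2

count = 2; pairs: (0,2), (1,3)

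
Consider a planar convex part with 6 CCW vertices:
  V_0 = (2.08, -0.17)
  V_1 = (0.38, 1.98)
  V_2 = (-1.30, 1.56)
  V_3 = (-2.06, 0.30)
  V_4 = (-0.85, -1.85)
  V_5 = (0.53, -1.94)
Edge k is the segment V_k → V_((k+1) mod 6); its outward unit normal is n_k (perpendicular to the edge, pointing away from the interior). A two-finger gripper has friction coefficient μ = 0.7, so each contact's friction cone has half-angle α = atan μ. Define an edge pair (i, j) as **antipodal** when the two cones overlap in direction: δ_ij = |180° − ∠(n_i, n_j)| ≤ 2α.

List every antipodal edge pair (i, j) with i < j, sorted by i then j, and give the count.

α = atan 0.7 = 34.99°;  2α = 69.98°
n_0 = (+0.7844, +0.6202)
n_1 = (-0.2425, +0.9701)
n_2 = (-0.8563, +0.5165)
n_3 = (-0.8715, -0.4905)
n_4 = (-0.0651, -0.9979)
n_5 = (+0.7523, -0.6588)
  (0,1): δ = 114.30°  ·
  (0,2): δ = 69.43°  ✓
  (0,3): δ = 8.96°  ✓
  (0,4): δ = 47.94°  ✓
  (0,5): δ = 100.46°  ·
  (1,2): δ = 135.13°  ·
  (1,3): δ = 74.67°  ·
  (1,4): δ = 17.77°  ✓
  (1,5): δ = 34.75°  ✓
  (2,3): δ = 119.53°  ·
  (2,4): δ = 62.63°  ✓
  (2,5): δ = 10.11°  ✓
  (3,4): δ = 123.10°  ·
  (3,5): δ = 70.58°  ·
  (4,5): δ = 127.48°  ·
antipodal pairs: 7

count = 7; pairs: (0,2), (0,3), (0,4), (1,4), (1,5), (2,4), (2,5)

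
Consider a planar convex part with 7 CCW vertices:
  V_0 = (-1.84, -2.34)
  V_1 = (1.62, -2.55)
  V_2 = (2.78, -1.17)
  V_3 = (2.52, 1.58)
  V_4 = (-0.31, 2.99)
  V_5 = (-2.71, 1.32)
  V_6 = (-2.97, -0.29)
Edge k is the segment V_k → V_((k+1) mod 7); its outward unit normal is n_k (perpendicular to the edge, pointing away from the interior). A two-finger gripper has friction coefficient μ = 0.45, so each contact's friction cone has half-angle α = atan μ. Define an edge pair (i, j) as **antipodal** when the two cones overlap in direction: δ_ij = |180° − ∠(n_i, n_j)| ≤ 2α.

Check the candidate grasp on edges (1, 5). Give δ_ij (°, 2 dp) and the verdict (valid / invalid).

α = atan 0.45 = 24.23°;  2α = 48.46°
edge 1: e_1 = (+1.16, +1.38);  n_1 = (+0.7655, -0.6435)
edge 5: e_5 = (-0.26, -1.61);  n_5 = (-0.9872, +0.1594)
∠(n_1, n_5) = 149.12°
δ = |180° − 149.12°| = 30.88°
30.88° ≤ 2α = 48.46°  →  valid

δ = 30.88°, valid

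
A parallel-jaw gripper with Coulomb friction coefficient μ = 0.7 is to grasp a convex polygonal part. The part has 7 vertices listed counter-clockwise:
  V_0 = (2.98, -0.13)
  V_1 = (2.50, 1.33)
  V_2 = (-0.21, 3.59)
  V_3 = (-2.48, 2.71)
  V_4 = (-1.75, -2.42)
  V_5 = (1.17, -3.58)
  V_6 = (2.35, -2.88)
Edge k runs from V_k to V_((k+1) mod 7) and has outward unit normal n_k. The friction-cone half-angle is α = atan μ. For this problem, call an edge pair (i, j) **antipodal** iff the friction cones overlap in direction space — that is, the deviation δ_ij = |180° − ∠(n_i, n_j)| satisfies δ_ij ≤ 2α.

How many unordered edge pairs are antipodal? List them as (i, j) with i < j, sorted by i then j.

α = atan 0.7 = 34.99°;  2α = 69.98°
n_0 = (+0.9500, +0.3123)
n_1 = (+0.6405, +0.7680)
n_2 = (-0.3615, +0.9324)
n_3 = (-0.9900, -0.1409)
n_4 = (-0.3692, -0.9294)
n_5 = (+0.5102, -0.8601)
n_6 = (+0.9747, -0.2233)
  (0,1): δ = 148.03°  ·
  (0,2): δ = 87.01°  ·
  (0,3): δ = 10.10°  ✓
  (0,4): δ = 50.13°  ✓
  (0,5): δ = 102.48°  ·
  (0,6): δ = 148.90°  ·
  (1,2): δ = 118.98°  ·
  (1,3): δ = 42.07°  ✓
  (1,4): δ = 18.16°  ✓
  (1,5): δ = 70.50°  ·
  (1,6): δ = 116.92°  ·
  (2,3): δ = 103.09°  ·
  (2,4): δ = 42.86°  ✓
  (2,5): δ = 9.49°  ✓
  (2,6): δ = 55.91°  ✓
  (3,4): δ = 119.76°  ·
  (3,5): δ = 67.42°  ✓
  (3,6): δ = 21.00°  ✓
  (4,5): δ = 127.66°  ·
  (4,6): δ = 81.24°  ·
  (5,6): δ = 133.58°  ·
antipodal pairs: 9

count = 9; pairs: (0,3), (0,4), (1,3), (1,4), (2,4), (2,5), (2,6), (3,5), (3,6)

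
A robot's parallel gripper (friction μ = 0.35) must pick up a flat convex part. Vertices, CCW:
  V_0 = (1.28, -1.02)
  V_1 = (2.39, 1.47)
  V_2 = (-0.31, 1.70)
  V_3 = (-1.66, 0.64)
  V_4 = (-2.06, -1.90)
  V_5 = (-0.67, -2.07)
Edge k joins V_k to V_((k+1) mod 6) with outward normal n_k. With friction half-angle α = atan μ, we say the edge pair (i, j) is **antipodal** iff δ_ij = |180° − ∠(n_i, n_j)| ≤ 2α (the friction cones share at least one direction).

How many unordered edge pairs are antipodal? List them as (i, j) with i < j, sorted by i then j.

α = atan 0.35 = 19.29°;  2α = 38.58°
n_0 = (+0.9134, -0.4072)
n_1 = (+0.0849, +0.9964)
n_2 = (-0.6176, +0.7865)
n_3 = (-0.9878, +0.1556)
n_4 = (-0.1214, -0.9926)
n_5 = (+0.4741, -0.8805)
  (0,1): δ = 70.84°  ·
  (0,2): δ = 27.84°  ✓
  (0,3): δ = 15.08°  ✓
  (0,4): δ = 107.05°  ·
  (0,5): δ = 142.33°  ·
  (1,2): δ = 136.99°  ·
  (1,3): δ = 94.08°  ·
  (1,4): δ = 2.10°  ✓
  (1,5): δ = 33.17°  ✓
  (2,3): δ = 137.09°  ·
  (2,4): δ = 45.11°  ·
  (2,5): δ = 9.84°  ✓
  (3,4): δ = 88.02°  ·
  (3,5): δ = 52.75°  ·
  (4,5): δ = 144.73°  ·
antipodal pairs: 5

count = 5; pairs: (0,2), (0,3), (1,4), (1,5), (2,5)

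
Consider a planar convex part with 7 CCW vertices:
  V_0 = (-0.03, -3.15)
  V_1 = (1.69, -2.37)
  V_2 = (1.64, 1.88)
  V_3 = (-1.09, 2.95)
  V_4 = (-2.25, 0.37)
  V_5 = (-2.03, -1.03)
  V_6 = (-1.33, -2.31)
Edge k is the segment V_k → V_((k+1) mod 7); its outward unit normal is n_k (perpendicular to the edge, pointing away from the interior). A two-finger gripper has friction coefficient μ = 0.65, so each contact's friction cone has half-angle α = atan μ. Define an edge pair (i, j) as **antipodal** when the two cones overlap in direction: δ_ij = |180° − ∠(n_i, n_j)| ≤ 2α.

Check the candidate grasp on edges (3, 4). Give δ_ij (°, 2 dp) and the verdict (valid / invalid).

α = atan 0.65 = 33.02°;  2α = 66.05°
edge 3: e_3 = (-1.16, -2.58);  n_3 = (-0.9121, +0.4101)
edge 4: e_4 = (+0.22, -1.40);  n_4 = (-0.9879, -0.1552)
∠(n_3, n_4) = 33.14°
δ = |180° − 33.14°| = 146.86°
146.86° > 2α = 66.05°  →  invalid

δ = 146.86°, invalid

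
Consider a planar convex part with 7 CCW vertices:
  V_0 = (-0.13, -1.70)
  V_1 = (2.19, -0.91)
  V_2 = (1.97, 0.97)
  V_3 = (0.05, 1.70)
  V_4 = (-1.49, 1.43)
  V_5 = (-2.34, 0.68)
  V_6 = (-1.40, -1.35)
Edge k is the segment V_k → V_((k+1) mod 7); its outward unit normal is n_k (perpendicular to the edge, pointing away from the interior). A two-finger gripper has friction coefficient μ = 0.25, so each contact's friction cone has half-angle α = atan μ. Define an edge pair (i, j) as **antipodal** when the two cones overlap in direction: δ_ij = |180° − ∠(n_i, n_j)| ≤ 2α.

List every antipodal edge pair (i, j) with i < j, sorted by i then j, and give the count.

α = atan 0.25 = 14.04°;  2α = 28.07°
n_0 = (+0.3223, -0.9466)
n_1 = (+0.9932, +0.1162)
n_2 = (+0.3554, +0.9347)
n_3 = (-0.1727, +0.9850)
n_4 = (-0.6616, +0.7498)
n_5 = (-0.9074, -0.4202)
n_6 = (-0.2657, -0.9641)
  (0,1): δ = 102.13°  ·
  (0,2): δ = 39.62°  ·
  (0,3): δ = 8.86°  ✓
  (0,4): δ = 22.62°  ✓
  (0,5): δ = 96.04°  ·
  (0,6): δ = 145.79°  ·
  (1,2): δ = 117.49°  ·
  (1,3): δ = 86.73°  ·
  (1,4): δ = 55.25°  ·
  (1,5): δ = 18.17°  ✓
  (1,6): δ = 67.92°  ·
  (2,3): δ = 149.24°  ·
  (2,4): δ = 117.76°  ·
  (2,5): δ = 44.34°  ·
  (2,6): δ = 5.41°  ✓
  (3,4): δ = 148.52°  ·
  (3,5): δ = 75.10°  ·
  (3,6): δ = 25.35°  ✓
  (4,5): δ = 106.58°  ·
  (4,6): δ = 56.83°  ·
  (5,6): δ = 130.25°  ·
antipodal pairs: 5

count = 5; pairs: (0,3), (0,4), (1,5), (2,6), (3,6)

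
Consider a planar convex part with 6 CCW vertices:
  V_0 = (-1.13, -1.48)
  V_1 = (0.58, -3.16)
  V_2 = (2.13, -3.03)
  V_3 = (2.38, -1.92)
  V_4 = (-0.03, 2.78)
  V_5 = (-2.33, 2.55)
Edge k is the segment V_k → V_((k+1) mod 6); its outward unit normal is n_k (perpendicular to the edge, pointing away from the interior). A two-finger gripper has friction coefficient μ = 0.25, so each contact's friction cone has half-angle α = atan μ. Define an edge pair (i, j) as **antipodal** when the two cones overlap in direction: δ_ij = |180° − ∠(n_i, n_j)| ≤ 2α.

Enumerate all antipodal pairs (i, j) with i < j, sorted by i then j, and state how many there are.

α = atan 0.25 = 14.04°;  2α = 28.07°
n_0 = (-0.7008, -0.7133)
n_1 = (+0.0836, -0.9965)
n_2 = (+0.9756, -0.2197)
n_3 = (+0.8898, +0.4563)
n_4 = (-0.0995, +0.9950)
n_5 = (-0.9584, -0.2854)
  (0,1): δ = 130.71°  ·
  (0,2): δ = 58.20°  ·
  (0,3): δ = 18.36°  ✓
  (0,4): δ = 50.20°  ·
  (0,5): δ = 151.07°  ·
  (1,2): δ = 107.49°  ·
  (1,3): δ = 67.65°  ·
  (1,4): δ = 0.92°  ✓
  (1,5): δ = 101.79°  ·
  (2,3): δ = 140.16°  ·
  (2,4): δ = 71.60°  ·
  (2,5): δ = 29.27°  ·
  (3,4): δ = 111.44°  ·
  (3,5): δ = 10.57°  ✓
  (4,5): δ = 79.13°  ·
antipodal pairs: 3

count = 3; pairs: (0,3), (1,4), (3,5)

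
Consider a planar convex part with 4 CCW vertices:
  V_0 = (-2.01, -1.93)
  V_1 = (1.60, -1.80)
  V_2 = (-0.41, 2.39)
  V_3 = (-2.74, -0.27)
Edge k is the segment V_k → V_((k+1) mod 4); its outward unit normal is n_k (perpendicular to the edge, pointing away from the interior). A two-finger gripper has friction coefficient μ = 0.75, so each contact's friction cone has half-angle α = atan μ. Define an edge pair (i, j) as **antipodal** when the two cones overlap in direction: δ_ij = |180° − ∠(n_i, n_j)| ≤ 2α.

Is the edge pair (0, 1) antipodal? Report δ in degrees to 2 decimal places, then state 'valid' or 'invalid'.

α = atan 0.75 = 36.87°;  2α = 73.74°
edge 0: e_0 = (+3.61, +0.13);  n_0 = (+0.0360, -0.9994)
edge 1: e_1 = (-2.01, +4.19);  n_1 = (+0.9016, +0.4325)
∠(n_0, n_1) = 113.57°
δ = |180° − 113.57°| = 66.43°
66.43° ≤ 2α = 73.74°  →  valid

δ = 66.43°, valid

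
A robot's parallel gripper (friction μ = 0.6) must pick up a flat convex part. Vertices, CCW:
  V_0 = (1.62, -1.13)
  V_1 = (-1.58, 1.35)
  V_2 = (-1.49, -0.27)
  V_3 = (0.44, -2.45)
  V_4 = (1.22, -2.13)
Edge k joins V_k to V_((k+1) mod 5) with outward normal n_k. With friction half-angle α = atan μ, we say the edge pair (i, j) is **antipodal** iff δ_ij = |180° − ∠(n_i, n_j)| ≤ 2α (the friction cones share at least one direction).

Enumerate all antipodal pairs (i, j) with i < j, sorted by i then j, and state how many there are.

α = atan 0.6 = 30.96°;  2α = 61.93°
n_0 = (+0.6126, +0.7904)
n_1 = (-0.9985, -0.0555)
n_2 = (-0.7487, -0.6629)
n_3 = (+0.3796, -0.9252)
n_4 = (+0.9285, -0.3714)
  (0,1): δ = 49.04°  ✓
  (0,2): δ = 10.71°  ✓
  (0,3): δ = 60.08°  ✓
  (0,4): δ = 105.97°  ·
  (1,2): δ = 141.66°  ·
  (1,3): δ = 70.87°  ·
  (1,4): δ = 24.98°  ✓
  (2,3): δ = 109.21°  ·
  (2,4): δ = 63.32°  ·
  (3,4): δ = 134.11°  ·
antipodal pairs: 4

count = 4; pairs: (0,1), (0,2), (0,3), (1,4)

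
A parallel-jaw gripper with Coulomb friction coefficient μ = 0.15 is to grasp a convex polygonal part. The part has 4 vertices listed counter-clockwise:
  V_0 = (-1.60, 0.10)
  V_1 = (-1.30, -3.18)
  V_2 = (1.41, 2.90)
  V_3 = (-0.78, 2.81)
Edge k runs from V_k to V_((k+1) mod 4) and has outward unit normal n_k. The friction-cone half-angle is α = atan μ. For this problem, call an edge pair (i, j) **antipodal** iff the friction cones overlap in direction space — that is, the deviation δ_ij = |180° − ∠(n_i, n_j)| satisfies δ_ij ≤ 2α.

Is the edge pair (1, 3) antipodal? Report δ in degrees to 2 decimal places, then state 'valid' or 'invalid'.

δ = 7.19°, valid

α = atan 0.15 = 8.53°;  2α = 17.06°
edge 1: e_1 = (+2.71, +6.08);  n_1 = (+0.9134, -0.4071)
edge 3: e_3 = (-0.82, -2.71);  n_3 = (-0.9571, +0.2896)
∠(n_1, n_3) = 172.81°
δ = |180° − 172.81°| = 7.19°
7.19° ≤ 2α = 17.06°  →  valid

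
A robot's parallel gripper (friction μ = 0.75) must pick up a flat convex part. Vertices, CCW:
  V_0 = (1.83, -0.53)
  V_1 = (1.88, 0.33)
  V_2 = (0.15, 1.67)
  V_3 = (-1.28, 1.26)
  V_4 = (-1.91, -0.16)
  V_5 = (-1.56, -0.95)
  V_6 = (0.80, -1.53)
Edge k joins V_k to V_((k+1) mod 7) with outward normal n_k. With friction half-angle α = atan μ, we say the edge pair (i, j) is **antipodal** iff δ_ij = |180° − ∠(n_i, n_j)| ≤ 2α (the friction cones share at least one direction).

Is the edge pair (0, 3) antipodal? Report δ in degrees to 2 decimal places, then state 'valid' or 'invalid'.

δ = 20.60°, valid

α = atan 0.75 = 36.87°;  2α = 73.74°
edge 0: e_0 = (+0.05, +0.86);  n_0 = (+0.9983, -0.0580)
edge 3: e_3 = (-0.63, -1.42);  n_3 = (-0.9141, +0.4055)
∠(n_0, n_3) = 159.40°
δ = |180° − 159.40°| = 20.60°
20.60° ≤ 2α = 73.74°  →  valid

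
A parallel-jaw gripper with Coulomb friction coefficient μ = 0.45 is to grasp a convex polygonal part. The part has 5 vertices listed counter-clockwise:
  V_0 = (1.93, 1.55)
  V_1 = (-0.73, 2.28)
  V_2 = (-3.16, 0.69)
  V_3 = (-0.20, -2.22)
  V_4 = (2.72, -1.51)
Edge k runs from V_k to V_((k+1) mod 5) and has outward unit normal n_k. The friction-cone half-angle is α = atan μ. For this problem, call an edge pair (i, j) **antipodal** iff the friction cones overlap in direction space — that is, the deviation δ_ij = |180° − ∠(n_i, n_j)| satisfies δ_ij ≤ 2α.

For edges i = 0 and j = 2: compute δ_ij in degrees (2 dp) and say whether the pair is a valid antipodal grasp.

δ = 29.17°, valid

α = atan 0.45 = 24.23°;  2α = 48.46°
edge 0: e_0 = (-2.66, +0.73);  n_0 = (+0.2647, +0.9643)
edge 2: e_2 = (+2.96, -2.91);  n_2 = (-0.7011, -0.7131)
∠(n_0, n_2) = 150.83°
δ = |180° − 150.83°| = 29.17°
29.17° ≤ 2α = 48.46°  →  valid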